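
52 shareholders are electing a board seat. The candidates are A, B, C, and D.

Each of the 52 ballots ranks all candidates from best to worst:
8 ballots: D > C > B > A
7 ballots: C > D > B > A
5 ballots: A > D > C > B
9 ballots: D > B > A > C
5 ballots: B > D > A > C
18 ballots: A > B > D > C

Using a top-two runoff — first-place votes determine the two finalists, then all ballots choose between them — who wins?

Round 1 first-place votes: A 23, B 5, C 7, D 17. A and D advance.
Runoff: A is ranked above D on 23 ballots, D above A on 29.

D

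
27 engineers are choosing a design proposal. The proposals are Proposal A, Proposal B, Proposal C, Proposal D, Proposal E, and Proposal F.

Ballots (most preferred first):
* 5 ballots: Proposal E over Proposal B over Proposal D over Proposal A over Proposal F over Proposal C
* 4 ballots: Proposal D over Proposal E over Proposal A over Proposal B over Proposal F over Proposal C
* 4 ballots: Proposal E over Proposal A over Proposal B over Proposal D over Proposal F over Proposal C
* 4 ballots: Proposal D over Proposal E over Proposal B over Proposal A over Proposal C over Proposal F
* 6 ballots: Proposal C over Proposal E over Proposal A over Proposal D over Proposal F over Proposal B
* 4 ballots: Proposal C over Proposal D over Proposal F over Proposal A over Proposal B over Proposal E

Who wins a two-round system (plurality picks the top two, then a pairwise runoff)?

Proposal E

Round 1 first-place votes: Proposal A 0, Proposal B 0, Proposal C 10, Proposal D 8, Proposal E 9, Proposal F 0. Proposal C and Proposal E advance.
Runoff: Proposal C is ranked above Proposal E on 10 ballots, Proposal E above Proposal C on 17.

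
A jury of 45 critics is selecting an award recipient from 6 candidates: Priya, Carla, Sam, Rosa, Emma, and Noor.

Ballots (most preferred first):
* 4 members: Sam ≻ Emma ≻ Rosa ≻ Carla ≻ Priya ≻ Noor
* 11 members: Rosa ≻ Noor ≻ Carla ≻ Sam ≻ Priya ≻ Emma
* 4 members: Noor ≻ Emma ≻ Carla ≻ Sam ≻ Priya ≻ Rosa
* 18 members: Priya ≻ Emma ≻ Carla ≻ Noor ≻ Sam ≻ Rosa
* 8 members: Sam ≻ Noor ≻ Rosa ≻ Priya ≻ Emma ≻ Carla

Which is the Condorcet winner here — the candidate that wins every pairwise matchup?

Noor

Noor vs Priya: 23–22
Noor vs Carla: 23–22
Noor vs Sam: 33–12
Noor vs Rosa: 30–15
Noor vs Emma: 23–22
Noor beats every other candidate.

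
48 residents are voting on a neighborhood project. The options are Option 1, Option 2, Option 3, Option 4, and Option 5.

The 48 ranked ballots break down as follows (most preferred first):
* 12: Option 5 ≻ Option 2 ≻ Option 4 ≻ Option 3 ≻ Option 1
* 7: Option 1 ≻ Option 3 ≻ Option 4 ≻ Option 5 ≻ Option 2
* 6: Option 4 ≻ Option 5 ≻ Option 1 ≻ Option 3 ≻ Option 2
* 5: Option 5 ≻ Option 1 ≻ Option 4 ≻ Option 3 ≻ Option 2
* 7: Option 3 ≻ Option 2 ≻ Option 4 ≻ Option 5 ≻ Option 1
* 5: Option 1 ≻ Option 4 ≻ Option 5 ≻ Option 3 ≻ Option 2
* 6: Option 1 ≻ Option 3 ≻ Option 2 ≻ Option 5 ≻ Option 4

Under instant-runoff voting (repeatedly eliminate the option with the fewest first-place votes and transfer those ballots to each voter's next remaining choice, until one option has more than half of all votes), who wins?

Round 1: Option 1 18, Option 2 0, Option 3 7, Option 4 6, Option 5 17. Option 2 eliminated.
Round 2: Option 1 18, Option 3 7, Option 4 6, Option 5 17. Option 4 eliminated.
Round 3: Option 1 18, Option 3 7, Option 5 23. Option 3 eliminated.
Round 4: Option 1 18, Option 5 30. Option 5 has a majority (≥25).

Option 5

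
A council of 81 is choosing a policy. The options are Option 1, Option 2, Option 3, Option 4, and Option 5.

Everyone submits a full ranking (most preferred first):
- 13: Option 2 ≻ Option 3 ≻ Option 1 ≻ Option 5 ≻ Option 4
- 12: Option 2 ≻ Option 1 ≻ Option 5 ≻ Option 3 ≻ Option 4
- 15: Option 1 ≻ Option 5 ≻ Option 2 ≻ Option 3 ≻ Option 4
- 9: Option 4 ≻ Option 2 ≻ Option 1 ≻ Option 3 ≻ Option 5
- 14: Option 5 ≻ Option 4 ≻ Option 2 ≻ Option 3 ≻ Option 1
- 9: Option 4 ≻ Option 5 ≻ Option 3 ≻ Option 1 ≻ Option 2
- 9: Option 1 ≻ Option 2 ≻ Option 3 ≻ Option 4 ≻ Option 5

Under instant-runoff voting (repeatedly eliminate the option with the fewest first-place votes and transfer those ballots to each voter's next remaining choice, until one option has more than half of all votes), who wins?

Round 1: Option 1 24, Option 2 25, Option 3 0, Option 4 18, Option 5 14. Option 3 eliminated.
Round 2: Option 1 24, Option 2 25, Option 4 18, Option 5 14. Option 5 eliminated.
Round 3: Option 1 24, Option 2 25, Option 4 32. Option 1 eliminated.
Round 4: Option 2 49, Option 4 32. Option 2 has a majority (≥41).

Option 2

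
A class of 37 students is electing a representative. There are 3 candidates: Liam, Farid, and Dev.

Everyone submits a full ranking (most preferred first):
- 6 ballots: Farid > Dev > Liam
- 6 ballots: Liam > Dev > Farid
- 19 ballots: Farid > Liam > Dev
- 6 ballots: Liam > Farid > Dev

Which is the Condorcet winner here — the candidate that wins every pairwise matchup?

Farid

Farid vs Liam: 25–12
Farid vs Dev: 31–6
Farid beats every other candidate.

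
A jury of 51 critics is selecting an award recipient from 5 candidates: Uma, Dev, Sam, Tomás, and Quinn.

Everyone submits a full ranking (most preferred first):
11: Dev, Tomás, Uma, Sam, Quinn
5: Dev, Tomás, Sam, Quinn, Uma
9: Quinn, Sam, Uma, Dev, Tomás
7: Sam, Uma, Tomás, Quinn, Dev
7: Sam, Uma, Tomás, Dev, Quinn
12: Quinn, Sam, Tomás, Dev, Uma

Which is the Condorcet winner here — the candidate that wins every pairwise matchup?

Sam vs Uma: 40–11
Sam vs Dev: 35–16
Sam vs Tomás: 35–16
Sam vs Quinn: 30–21
Sam beats every other candidate.

Sam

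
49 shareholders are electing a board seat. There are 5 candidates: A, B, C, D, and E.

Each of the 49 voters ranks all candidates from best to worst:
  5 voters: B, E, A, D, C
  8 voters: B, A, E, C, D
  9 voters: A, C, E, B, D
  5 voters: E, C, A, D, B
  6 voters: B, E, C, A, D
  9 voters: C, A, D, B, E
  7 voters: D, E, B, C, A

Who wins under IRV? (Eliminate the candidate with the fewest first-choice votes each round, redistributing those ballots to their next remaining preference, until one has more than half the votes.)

Round 1: A 9, B 19, C 9, D 7, E 5. E eliminated.
Round 2: A 9, B 19, C 14, D 7. D eliminated.
Round 3: A 9, B 26, C 14. B has a majority (≥25).

B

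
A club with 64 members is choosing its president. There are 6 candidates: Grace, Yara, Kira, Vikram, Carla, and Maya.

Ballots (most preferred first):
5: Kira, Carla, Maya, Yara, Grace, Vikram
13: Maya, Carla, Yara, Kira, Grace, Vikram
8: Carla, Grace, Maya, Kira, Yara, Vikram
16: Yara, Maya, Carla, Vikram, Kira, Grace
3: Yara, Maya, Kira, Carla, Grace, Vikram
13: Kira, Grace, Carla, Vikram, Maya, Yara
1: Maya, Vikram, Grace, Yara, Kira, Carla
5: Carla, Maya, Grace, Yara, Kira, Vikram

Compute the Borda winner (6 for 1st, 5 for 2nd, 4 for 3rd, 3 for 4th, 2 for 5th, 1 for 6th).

Grace: 5×2 + 13×2 + 8×5 + 16×1 + 3×2 + 13×5 + 1×4 + 5×4 = 187
Yara: 5×3 + 13×4 + 8×2 + 16×6 + 3×6 + 13×1 + 1×3 + 5×3 = 228
Kira: 5×6 + 13×3 + 8×3 + 16×2 + 3×4 + 13×6 + 1×2 + 5×2 = 227
Vikram: 5×1 + 13×1 + 8×1 + 16×3 + 3×1 + 13×3 + 1×5 + 5×1 = 126
Carla: 5×5 + 13×5 + 8×6 + 16×4 + 3×3 + 13×4 + 1×1 + 5×6 = 294
Maya: 5×4 + 13×6 + 8×4 + 16×5 + 3×5 + 13×2 + 1×6 + 5×5 = 282

Carla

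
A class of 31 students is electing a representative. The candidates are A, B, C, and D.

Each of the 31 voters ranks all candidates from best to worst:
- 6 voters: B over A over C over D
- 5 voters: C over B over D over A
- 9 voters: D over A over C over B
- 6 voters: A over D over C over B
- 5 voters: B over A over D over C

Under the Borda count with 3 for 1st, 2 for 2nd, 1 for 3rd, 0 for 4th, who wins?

A

A: 6×2 + 5×0 + 9×2 + 6×3 + 5×2 = 58
B: 6×3 + 5×2 + 9×0 + 6×0 + 5×3 = 43
C: 6×1 + 5×3 + 9×1 + 6×1 + 5×0 = 36
D: 6×0 + 5×1 + 9×3 + 6×2 + 5×1 = 49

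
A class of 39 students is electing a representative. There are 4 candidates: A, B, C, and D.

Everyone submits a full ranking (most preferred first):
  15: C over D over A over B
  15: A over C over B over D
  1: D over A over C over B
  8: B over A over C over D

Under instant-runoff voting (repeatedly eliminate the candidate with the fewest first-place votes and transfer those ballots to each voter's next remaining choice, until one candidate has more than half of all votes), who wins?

A

Round 1: A 15, B 8, C 15, D 1. D eliminated.
Round 2: A 16, B 8, C 15. B eliminated.
Round 3: A 24, C 15. A has a majority (≥20).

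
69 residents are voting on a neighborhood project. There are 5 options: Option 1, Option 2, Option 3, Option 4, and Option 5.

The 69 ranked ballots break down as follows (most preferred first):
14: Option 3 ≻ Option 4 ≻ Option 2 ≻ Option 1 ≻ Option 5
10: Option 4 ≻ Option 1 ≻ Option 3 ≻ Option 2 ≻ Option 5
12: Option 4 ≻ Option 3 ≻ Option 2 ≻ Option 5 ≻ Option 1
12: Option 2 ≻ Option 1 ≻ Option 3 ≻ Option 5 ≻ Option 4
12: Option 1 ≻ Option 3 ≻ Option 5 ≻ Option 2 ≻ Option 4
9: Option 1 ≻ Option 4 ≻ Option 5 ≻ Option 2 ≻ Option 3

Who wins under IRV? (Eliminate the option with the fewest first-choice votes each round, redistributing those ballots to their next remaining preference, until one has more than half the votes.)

Option 4

Round 1: Option 1 21, Option 2 12, Option 3 14, Option 4 22, Option 5 0. Option 5 eliminated.
Round 2: Option 1 21, Option 2 12, Option 3 14, Option 4 22. Option 2 eliminated.
Round 3: Option 1 33, Option 3 14, Option 4 22. Option 3 eliminated.
Round 4: Option 1 33, Option 4 36. Option 4 has a majority (≥35).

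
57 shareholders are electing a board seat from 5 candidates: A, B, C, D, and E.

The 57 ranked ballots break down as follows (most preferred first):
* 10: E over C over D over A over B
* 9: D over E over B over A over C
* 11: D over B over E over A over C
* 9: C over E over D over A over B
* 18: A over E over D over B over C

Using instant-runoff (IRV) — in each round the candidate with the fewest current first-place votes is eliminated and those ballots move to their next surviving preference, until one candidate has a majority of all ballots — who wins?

E

Round 1: A 18, B 0, C 9, D 20, E 10. B eliminated.
Round 2: A 18, C 9, D 20, E 10. C eliminated.
Round 3: A 18, D 20, E 19. A eliminated.
Round 4: D 20, E 37. E has a majority (≥29).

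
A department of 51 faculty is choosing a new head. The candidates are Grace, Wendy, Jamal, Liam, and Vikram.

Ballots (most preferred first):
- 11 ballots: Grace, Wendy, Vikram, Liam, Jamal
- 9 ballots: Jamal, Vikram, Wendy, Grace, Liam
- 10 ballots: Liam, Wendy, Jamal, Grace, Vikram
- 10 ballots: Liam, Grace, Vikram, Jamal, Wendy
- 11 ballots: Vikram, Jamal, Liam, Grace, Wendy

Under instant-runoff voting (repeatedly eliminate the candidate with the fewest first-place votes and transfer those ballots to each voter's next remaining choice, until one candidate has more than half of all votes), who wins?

Round 1: Grace 11, Wendy 0, Jamal 9, Liam 20, Vikram 11. Wendy eliminated.
Round 2: Grace 11, Jamal 9, Liam 20, Vikram 11. Jamal eliminated.
Round 3: Grace 11, Liam 20, Vikram 20. Grace eliminated.
Round 4: Liam 20, Vikram 31. Vikram has a majority (≥26).

Vikram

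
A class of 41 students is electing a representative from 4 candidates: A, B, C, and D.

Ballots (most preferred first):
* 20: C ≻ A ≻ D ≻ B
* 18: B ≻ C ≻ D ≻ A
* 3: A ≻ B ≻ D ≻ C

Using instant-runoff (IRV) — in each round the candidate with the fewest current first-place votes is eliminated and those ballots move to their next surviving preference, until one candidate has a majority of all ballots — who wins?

B

Round 1: A 3, B 18, C 20, D 0. D eliminated.
Round 2: A 3, B 18, C 20. A eliminated.
Round 3: B 21, C 20. B has a majority (≥21).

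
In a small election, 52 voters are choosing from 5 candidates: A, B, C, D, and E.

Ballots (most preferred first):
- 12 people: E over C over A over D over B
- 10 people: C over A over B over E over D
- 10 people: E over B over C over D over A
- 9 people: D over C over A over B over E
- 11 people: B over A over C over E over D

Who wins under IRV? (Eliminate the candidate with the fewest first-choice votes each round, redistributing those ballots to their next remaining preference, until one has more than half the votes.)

C

Round 1: A 0, B 11, C 10, D 9, E 22. A eliminated.
Round 2: B 11, C 10, D 9, E 22. D eliminated.
Round 3: B 11, C 19, E 22. B eliminated.
Round 4: C 30, E 22. C has a majority (≥27).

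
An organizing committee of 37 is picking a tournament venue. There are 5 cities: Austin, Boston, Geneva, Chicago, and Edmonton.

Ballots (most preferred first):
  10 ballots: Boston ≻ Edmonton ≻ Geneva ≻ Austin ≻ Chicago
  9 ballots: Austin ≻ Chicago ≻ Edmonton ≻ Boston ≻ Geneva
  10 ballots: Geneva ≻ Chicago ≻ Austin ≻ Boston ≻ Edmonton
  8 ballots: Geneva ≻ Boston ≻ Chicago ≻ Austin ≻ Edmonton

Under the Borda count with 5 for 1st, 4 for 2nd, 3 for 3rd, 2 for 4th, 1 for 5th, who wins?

Geneva

Austin: 10×2 + 9×5 + 10×3 + 8×2 = 111
Boston: 10×5 + 9×2 + 10×2 + 8×4 = 120
Geneva: 10×3 + 9×1 + 10×5 + 8×5 = 129
Chicago: 10×1 + 9×4 + 10×4 + 8×3 = 110
Edmonton: 10×4 + 9×3 + 10×1 + 8×1 = 85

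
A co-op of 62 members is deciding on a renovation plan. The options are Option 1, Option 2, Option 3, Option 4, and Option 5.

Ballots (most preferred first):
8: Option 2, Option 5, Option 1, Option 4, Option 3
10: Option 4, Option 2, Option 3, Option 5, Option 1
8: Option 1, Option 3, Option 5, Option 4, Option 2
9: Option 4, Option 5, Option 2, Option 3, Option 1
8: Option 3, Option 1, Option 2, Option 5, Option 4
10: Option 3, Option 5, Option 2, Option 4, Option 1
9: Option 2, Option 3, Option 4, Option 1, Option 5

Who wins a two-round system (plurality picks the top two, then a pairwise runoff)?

Round 1 first-place votes: Option 1 8, Option 2 17, Option 3 18, Option 4 19, Option 5 0. Option 4 and Option 3 advance.
Runoff: Option 4 is ranked above Option 3 on 27 ballots, Option 3 above Option 4 on 35.

Option 3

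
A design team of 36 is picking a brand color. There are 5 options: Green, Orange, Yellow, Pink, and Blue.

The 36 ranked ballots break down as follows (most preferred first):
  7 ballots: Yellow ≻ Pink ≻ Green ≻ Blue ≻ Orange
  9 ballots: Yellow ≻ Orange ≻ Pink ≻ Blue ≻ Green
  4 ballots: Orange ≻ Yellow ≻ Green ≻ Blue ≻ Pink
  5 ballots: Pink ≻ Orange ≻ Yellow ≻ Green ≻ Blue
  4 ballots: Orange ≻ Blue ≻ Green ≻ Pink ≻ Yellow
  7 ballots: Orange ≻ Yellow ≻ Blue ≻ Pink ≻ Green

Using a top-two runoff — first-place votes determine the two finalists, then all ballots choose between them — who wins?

Round 1 first-place votes: Green 0, Orange 15, Yellow 16, Pink 5, Blue 0. Yellow and Orange advance.
Runoff: Yellow is ranked above Orange on 16 ballots, Orange above Yellow on 20.

Orange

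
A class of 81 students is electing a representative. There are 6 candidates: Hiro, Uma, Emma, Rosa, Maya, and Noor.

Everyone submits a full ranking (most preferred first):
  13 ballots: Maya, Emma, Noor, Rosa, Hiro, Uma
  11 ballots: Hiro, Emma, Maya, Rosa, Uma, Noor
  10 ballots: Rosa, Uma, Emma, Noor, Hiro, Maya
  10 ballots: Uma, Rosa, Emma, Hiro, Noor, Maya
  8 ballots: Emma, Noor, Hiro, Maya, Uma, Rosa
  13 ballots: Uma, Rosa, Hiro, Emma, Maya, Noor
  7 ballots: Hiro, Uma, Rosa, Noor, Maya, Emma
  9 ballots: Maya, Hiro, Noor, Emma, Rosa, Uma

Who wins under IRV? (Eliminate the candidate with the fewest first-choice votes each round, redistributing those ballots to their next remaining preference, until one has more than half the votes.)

Round 1: Hiro 18, Uma 23, Emma 8, Rosa 10, Maya 22, Noor 0. Noor eliminated.
Round 2: Hiro 18, Uma 23, Emma 8, Rosa 10, Maya 22. Emma eliminated.
Round 3: Hiro 26, Uma 23, Rosa 10, Maya 22. Rosa eliminated.
Round 4: Hiro 26, Uma 33, Maya 22. Maya eliminated.
Round 5: Hiro 48, Uma 33. Hiro has a majority (≥41).

Hiro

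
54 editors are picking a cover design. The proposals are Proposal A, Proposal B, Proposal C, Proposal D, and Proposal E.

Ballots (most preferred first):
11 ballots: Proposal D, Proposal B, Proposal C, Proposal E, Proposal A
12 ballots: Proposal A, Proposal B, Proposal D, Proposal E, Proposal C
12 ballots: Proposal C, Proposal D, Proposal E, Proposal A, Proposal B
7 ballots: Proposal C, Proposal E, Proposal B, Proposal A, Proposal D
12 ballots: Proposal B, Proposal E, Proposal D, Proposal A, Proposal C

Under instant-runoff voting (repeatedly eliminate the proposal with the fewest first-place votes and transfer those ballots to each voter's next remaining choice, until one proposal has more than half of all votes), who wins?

Proposal B

Round 1: Proposal A 12, Proposal B 12, Proposal C 19, Proposal D 11, Proposal E 0. Proposal E eliminated.
Round 2: Proposal A 12, Proposal B 12, Proposal C 19, Proposal D 11. Proposal D eliminated.
Round 3: Proposal A 12, Proposal B 23, Proposal C 19. Proposal A eliminated.
Round 4: Proposal B 35, Proposal C 19. Proposal B has a majority (≥28).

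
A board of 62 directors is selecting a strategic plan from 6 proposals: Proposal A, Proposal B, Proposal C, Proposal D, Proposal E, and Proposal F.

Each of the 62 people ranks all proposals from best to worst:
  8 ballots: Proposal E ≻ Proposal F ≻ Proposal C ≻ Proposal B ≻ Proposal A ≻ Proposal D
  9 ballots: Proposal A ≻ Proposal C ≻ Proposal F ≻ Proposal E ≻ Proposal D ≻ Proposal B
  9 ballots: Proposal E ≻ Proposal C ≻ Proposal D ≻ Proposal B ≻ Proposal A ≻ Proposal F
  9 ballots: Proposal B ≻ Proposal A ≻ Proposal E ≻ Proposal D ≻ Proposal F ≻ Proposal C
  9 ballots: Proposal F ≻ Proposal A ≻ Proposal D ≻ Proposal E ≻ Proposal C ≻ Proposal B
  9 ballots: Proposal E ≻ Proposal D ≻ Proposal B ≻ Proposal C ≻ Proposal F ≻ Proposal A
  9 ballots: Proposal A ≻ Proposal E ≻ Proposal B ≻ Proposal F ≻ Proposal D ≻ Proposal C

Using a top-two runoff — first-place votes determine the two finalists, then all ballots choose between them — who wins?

Round 1 first-place votes: Proposal A 18, Proposal B 9, Proposal C 0, Proposal D 0, Proposal E 26, Proposal F 9. Proposal E and Proposal A advance.
Runoff: Proposal E is ranked above Proposal A on 26 ballots, Proposal A above Proposal E on 36.

Proposal A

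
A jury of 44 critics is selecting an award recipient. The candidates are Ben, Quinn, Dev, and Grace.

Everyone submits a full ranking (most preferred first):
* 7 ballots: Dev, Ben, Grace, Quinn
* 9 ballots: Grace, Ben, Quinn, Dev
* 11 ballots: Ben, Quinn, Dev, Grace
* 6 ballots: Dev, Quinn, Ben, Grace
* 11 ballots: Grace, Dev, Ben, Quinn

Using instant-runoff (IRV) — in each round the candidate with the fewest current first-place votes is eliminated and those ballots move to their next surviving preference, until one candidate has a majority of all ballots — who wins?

Dev

Round 1: Ben 11, Quinn 0, Dev 13, Grace 20. Quinn eliminated.
Round 2: Ben 11, Dev 13, Grace 20. Ben eliminated.
Round 3: Dev 24, Grace 20. Dev has a majority (≥23).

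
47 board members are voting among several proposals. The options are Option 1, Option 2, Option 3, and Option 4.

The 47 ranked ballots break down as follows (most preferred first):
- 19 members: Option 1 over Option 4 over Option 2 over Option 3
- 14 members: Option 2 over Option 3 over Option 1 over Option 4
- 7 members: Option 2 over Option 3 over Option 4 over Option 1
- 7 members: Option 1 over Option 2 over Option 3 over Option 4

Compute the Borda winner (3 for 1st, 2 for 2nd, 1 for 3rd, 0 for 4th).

Option 1: 19×3 + 14×1 + 7×0 + 7×3 = 92
Option 2: 19×1 + 14×3 + 7×3 + 7×2 = 96
Option 3: 19×0 + 14×2 + 7×2 + 7×1 = 49
Option 4: 19×2 + 14×0 + 7×1 + 7×0 = 45

Option 2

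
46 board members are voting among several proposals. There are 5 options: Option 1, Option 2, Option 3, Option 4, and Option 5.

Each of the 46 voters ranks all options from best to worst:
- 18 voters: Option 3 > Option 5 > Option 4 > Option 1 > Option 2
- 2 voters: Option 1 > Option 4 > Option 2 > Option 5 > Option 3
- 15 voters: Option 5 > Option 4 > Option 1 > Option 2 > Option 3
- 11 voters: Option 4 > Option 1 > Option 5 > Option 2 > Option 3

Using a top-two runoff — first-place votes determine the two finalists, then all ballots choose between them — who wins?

Round 1 first-place votes: Option 1 2, Option 2 0, Option 3 18, Option 4 11, Option 5 15. Option 3 and Option 5 advance.
Runoff: Option 3 is ranked above Option 5 on 18 ballots, Option 5 above Option 3 on 28.

Option 5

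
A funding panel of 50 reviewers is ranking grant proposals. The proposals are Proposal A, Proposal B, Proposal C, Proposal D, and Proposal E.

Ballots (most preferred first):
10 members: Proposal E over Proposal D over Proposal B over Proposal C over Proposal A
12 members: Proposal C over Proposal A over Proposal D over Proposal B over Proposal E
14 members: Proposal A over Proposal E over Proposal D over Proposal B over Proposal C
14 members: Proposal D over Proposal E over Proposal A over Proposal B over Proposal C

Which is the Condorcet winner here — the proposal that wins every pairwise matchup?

Proposal A vs Proposal B: 40–10
Proposal A vs Proposal C: 28–22
Proposal A vs Proposal D: 26–24
Proposal A vs Proposal E: 26–24
Proposal A beats every other proposal.

Proposal A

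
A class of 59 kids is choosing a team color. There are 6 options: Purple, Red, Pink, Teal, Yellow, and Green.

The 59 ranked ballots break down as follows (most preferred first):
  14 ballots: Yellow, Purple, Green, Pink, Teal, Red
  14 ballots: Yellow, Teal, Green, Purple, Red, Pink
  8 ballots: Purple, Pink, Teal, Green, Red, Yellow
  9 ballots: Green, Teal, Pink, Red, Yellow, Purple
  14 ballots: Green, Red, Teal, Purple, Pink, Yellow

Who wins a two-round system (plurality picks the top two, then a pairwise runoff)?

Green

Round 1 first-place votes: Purple 8, Red 0, Pink 0, Teal 0, Yellow 28, Green 23. Yellow and Green advance.
Runoff: Yellow is ranked above Green on 28 ballots, Green above Yellow on 31.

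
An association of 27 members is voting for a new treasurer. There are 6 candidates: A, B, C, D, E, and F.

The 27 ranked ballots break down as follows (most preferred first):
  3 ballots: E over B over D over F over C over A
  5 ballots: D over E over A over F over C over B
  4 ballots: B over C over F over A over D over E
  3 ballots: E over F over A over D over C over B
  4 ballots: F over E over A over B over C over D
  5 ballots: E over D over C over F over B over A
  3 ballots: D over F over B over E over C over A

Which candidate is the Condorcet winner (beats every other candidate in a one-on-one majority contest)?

E

E vs A: 23–4
E vs B: 20–7
E vs C: 23–4
E vs D: 15–12
E vs F: 16–11
E beats every other candidate.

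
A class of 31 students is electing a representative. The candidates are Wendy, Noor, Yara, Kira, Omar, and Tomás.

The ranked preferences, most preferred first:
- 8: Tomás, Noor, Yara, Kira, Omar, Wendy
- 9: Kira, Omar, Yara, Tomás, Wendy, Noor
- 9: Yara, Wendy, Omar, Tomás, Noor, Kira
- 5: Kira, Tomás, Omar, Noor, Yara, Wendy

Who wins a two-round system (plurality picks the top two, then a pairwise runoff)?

Round 1 first-place votes: Wendy 0, Noor 0, Yara 9, Kira 14, Omar 0, Tomás 8. Kira and Yara advance.
Runoff: Kira is ranked above Yara on 14 ballots, Yara above Kira on 17.

Yara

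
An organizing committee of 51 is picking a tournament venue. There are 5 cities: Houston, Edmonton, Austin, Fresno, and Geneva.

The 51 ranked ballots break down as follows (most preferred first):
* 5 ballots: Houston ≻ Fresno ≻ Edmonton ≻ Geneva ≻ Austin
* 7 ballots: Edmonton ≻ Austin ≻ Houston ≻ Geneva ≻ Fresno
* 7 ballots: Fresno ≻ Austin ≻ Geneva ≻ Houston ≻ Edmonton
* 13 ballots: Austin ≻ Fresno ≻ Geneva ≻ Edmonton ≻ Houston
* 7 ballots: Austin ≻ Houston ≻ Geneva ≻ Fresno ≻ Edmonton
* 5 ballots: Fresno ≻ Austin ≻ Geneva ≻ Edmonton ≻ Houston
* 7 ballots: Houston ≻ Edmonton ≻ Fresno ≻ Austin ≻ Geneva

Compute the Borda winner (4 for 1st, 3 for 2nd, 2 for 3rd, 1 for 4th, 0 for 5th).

Austin

Houston: 5×4 + 7×2 + 7×1 + 13×0 + 7×3 + 5×0 + 7×4 = 90
Edmonton: 5×2 + 7×4 + 7×0 + 13×1 + 7×0 + 5×1 + 7×3 = 77
Austin: 5×0 + 7×3 + 7×3 + 13×4 + 7×4 + 5×3 + 7×1 = 144
Fresno: 5×3 + 7×0 + 7×4 + 13×3 + 7×1 + 5×4 + 7×2 = 123
Geneva: 5×1 + 7×1 + 7×2 + 13×2 + 7×2 + 5×2 + 7×0 = 76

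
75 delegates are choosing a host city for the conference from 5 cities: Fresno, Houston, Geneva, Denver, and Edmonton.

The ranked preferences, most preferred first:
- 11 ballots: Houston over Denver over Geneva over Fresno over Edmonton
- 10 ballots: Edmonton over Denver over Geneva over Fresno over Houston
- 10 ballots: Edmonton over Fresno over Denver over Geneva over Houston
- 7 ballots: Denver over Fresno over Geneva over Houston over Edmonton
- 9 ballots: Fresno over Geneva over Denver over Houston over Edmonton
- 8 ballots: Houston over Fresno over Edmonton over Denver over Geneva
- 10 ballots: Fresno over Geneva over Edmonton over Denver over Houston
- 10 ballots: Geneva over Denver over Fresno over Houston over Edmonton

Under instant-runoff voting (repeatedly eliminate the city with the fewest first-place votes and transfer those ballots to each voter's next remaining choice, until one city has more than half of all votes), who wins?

Round 1: Fresno 19, Houston 19, Geneva 10, Denver 7, Edmonton 20. Denver eliminated.
Round 2: Fresno 26, Houston 19, Geneva 10, Edmonton 20. Geneva eliminated.
Round 3: Fresno 36, Houston 19, Edmonton 20. Houston eliminated.
Round 4: Fresno 55, Edmonton 20. Fresno has a majority (≥38).

Fresno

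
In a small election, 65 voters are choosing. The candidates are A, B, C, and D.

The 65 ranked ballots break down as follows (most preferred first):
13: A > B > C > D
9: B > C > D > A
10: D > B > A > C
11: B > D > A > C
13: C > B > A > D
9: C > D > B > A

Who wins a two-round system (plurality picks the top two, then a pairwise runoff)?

Round 1 first-place votes: A 13, B 20, C 22, D 10. C and B advance.
Runoff: C is ranked above B on 22 ballots, B above C on 43.

B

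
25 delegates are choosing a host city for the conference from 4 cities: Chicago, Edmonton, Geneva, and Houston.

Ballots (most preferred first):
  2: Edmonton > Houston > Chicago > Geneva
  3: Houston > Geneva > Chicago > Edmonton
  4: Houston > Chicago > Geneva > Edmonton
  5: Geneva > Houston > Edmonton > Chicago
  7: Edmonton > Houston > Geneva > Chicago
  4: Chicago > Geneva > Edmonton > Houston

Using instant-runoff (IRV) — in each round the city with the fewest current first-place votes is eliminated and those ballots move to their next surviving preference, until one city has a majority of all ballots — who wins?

Round 1: Chicago 4, Edmonton 9, Geneva 5, Houston 7. Chicago eliminated.
Round 2: Edmonton 9, Geneva 9, Houston 7. Houston eliminated.
Round 3: Edmonton 9, Geneva 16. Geneva has a majority (≥13).

Geneva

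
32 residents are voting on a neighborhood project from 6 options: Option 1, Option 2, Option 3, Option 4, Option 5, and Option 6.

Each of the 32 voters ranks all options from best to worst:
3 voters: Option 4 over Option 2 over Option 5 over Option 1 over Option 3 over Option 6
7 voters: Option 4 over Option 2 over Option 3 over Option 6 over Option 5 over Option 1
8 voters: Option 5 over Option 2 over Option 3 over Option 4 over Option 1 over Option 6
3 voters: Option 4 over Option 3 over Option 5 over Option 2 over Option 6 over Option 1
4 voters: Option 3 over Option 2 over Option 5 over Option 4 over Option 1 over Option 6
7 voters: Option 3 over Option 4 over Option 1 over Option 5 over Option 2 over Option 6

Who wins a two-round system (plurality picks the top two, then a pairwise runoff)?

Round 1 first-place votes: Option 1 0, Option 2 0, Option 3 11, Option 4 13, Option 5 8, Option 6 0. Option 4 and Option 3 advance.
Runoff: Option 4 is ranked above Option 3 on 13 ballots, Option 3 above Option 4 on 19.

Option 3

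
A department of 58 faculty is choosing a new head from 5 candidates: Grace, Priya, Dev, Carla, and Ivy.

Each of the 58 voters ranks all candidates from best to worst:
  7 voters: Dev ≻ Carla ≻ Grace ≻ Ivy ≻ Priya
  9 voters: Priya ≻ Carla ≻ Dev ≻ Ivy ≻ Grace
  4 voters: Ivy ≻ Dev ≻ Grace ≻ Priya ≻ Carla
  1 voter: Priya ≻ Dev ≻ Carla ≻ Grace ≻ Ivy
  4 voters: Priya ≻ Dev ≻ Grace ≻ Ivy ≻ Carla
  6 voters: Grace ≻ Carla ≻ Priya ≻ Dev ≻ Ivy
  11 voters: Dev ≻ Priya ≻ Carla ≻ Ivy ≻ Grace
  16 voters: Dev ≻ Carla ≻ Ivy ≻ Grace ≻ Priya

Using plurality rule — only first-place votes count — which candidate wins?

First-place votes: Grace 6, Priya 14, Dev 34, Carla 0, Ivy 4.

Dev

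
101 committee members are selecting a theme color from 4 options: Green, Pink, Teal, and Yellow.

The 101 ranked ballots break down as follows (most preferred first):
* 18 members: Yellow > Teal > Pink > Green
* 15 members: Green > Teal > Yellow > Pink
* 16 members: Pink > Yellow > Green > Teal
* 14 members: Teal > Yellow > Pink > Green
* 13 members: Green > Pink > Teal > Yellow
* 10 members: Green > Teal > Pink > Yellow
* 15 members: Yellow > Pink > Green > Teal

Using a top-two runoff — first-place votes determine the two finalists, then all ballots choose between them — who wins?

Yellow

Round 1 first-place votes: Green 38, Pink 16, Teal 14, Yellow 33. Green and Yellow advance.
Runoff: Green is ranked above Yellow on 38 ballots, Yellow above Green on 63.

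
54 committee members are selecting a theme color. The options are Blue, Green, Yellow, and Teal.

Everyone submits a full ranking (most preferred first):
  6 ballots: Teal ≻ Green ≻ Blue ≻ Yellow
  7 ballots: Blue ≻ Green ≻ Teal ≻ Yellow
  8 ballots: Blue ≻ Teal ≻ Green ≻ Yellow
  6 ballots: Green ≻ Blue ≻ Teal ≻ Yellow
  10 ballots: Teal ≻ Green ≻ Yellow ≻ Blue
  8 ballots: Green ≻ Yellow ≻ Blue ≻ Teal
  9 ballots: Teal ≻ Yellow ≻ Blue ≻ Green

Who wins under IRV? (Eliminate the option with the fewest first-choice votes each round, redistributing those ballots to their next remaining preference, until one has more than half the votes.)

Blue

Round 1: Blue 15, Green 14, Yellow 0, Teal 25. Yellow eliminated.
Round 2: Blue 15, Green 14, Teal 25. Green eliminated.
Round 3: Blue 29, Teal 25. Blue has a majority (≥28).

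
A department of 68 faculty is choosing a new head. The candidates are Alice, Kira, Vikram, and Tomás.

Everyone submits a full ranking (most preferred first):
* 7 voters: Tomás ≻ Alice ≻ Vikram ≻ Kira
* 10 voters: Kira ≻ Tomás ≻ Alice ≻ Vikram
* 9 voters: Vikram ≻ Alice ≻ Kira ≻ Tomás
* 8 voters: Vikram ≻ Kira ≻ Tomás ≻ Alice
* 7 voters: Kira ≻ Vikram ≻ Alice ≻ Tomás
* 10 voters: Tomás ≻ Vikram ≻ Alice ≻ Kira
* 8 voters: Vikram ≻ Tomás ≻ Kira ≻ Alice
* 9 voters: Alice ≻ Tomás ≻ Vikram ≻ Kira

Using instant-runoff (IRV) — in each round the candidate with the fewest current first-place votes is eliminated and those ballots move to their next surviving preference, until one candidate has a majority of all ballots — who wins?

Tomás

Round 1: Alice 9, Kira 17, Vikram 25, Tomás 17. Alice eliminated.
Round 2: Kira 17, Vikram 25, Tomás 26. Kira eliminated.
Round 3: Vikram 32, Tomás 36. Tomás has a majority (≥35).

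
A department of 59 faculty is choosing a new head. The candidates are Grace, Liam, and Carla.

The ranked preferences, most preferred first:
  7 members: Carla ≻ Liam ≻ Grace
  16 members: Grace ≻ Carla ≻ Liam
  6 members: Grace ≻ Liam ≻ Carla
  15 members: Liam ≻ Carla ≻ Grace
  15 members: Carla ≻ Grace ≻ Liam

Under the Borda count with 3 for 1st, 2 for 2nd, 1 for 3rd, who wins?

Carla

Grace: 7×1 + 16×3 + 6×3 + 15×1 + 15×2 = 118
Liam: 7×2 + 16×1 + 6×2 + 15×3 + 15×1 = 102
Carla: 7×3 + 16×2 + 6×1 + 15×2 + 15×3 = 134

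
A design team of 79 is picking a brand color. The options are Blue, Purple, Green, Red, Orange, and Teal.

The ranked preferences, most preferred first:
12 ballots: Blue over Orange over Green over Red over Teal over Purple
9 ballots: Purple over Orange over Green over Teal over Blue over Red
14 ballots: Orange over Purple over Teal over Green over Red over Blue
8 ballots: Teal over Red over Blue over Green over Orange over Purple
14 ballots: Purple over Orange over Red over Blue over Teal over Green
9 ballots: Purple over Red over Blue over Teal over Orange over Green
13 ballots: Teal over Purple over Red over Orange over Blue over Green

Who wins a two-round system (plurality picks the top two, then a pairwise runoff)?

Round 1 first-place votes: Blue 12, Purple 32, Green 0, Red 0, Orange 14, Teal 21. Purple and Teal advance.
Runoff: Purple is ranked above Teal on 46 ballots, Teal above Purple on 33.

Purple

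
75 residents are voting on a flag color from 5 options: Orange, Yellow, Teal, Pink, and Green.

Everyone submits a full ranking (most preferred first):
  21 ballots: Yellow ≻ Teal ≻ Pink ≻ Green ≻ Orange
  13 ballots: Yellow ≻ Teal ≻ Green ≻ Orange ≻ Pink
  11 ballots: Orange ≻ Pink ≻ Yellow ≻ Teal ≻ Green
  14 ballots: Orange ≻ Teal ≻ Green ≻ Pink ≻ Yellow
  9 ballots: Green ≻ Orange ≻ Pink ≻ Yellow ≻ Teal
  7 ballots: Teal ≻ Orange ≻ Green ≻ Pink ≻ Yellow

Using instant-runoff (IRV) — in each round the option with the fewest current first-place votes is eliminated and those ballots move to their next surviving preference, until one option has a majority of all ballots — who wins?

Orange

Round 1: Orange 25, Yellow 34, Teal 7, Pink 0, Green 9. Pink eliminated.
Round 2: Orange 25, Yellow 34, Teal 7, Green 9. Teal eliminated.
Round 3: Orange 32, Yellow 34, Green 9. Green eliminated.
Round 4: Orange 41, Yellow 34. Orange has a majority (≥38).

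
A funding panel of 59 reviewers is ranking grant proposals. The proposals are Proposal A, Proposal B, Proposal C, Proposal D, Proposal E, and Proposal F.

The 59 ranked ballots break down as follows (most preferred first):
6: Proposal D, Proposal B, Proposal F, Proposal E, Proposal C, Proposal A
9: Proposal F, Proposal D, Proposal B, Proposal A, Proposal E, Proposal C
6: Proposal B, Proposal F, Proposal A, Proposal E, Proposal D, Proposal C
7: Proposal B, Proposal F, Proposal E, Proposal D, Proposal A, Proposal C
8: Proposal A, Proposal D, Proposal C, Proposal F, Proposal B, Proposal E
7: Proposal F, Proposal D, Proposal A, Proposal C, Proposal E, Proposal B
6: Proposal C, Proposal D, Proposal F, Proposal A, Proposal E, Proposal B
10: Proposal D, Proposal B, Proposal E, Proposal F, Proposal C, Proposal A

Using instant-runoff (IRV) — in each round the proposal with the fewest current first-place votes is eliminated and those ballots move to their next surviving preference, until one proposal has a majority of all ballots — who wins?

Round 1: Proposal A 8, Proposal B 13, Proposal C 6, Proposal D 16, Proposal E 0, Proposal F 16. Proposal E eliminated.
Round 2: Proposal A 8, Proposal B 13, Proposal C 6, Proposal D 16, Proposal F 16. Proposal C eliminated.
Round 3: Proposal A 8, Proposal B 13, Proposal D 22, Proposal F 16. Proposal A eliminated.
Round 4: Proposal B 13, Proposal D 30, Proposal F 16. Proposal D has a majority (≥30).

Proposal D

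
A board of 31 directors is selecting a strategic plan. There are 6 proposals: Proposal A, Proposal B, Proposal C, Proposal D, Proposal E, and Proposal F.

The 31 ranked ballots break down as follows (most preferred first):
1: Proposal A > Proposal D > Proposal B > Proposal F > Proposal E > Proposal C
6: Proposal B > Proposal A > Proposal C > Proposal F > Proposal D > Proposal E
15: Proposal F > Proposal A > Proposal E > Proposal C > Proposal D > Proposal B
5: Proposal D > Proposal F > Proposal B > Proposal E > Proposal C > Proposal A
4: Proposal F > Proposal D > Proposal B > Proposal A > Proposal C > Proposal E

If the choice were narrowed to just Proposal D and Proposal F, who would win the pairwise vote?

Proposal D is ranked above Proposal F on 6 ballots; Proposal F above Proposal D on 25.

Proposal F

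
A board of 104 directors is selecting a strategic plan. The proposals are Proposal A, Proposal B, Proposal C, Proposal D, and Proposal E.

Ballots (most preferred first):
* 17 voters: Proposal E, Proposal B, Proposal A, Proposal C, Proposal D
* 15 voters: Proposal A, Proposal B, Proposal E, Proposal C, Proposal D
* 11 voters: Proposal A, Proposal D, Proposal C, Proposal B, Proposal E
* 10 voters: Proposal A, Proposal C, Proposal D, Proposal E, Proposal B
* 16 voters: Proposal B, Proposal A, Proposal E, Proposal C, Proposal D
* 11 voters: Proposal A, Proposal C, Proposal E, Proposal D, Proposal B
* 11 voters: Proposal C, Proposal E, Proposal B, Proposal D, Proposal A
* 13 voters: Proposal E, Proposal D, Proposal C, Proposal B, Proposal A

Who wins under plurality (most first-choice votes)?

Proposal A

First-place votes: Proposal A 47, Proposal B 16, Proposal C 11, Proposal D 0, Proposal E 30.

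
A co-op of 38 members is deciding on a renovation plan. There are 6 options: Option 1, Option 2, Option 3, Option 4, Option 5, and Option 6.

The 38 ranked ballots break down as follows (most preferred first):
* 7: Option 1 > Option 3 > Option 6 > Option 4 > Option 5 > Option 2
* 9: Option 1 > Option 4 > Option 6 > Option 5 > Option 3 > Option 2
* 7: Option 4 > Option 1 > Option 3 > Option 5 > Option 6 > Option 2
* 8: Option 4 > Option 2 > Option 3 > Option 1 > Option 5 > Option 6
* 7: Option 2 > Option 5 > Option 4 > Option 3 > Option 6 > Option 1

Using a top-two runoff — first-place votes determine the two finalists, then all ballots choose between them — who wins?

Round 1 first-place votes: Option 1 16, Option 2 7, Option 3 0, Option 4 15, Option 5 0, Option 6 0. Option 1 and Option 4 advance.
Runoff: Option 1 is ranked above Option 4 on 16 ballots, Option 4 above Option 1 on 22.

Option 4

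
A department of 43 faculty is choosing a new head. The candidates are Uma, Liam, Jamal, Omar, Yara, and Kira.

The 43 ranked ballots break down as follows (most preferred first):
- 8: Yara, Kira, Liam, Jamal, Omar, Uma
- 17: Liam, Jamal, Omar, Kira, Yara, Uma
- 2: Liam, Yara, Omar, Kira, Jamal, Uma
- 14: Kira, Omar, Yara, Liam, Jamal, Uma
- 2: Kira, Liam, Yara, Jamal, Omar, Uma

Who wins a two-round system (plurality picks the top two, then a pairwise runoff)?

Kira

Round 1 first-place votes: Uma 0, Liam 19, Jamal 0, Omar 0, Yara 8, Kira 16. Liam and Kira advance.
Runoff: Liam is ranked above Kira on 19 ballots, Kira above Liam on 24.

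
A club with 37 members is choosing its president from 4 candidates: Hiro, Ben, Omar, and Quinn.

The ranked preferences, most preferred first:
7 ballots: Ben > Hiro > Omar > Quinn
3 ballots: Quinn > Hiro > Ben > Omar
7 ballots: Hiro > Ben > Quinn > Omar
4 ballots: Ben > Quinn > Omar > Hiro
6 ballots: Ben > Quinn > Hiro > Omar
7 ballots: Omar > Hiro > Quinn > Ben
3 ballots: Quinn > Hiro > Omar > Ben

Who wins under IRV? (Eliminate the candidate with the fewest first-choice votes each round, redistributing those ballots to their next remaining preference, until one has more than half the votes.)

Hiro

Round 1: Hiro 7, Ben 17, Omar 7, Quinn 6. Quinn eliminated.
Round 2: Hiro 13, Ben 17, Omar 7. Omar eliminated.
Round 3: Hiro 20, Ben 17. Hiro has a majority (≥19).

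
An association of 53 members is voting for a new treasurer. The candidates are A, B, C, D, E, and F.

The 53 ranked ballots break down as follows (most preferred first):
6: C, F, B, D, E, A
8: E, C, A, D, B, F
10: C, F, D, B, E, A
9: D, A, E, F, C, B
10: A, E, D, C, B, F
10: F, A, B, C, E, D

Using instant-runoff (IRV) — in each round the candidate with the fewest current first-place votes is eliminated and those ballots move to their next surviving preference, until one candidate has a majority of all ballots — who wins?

Round 1: A 10, B 0, C 16, D 9, E 8, F 10. B eliminated.
Round 2: A 10, C 16, D 9, E 8, F 10. E eliminated.
Round 3: A 10, C 24, D 9, F 10. D eliminated.
Round 4: A 19, C 24, F 10. F eliminated.
Round 5: A 29, C 24. A has a majority (≥27).

A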